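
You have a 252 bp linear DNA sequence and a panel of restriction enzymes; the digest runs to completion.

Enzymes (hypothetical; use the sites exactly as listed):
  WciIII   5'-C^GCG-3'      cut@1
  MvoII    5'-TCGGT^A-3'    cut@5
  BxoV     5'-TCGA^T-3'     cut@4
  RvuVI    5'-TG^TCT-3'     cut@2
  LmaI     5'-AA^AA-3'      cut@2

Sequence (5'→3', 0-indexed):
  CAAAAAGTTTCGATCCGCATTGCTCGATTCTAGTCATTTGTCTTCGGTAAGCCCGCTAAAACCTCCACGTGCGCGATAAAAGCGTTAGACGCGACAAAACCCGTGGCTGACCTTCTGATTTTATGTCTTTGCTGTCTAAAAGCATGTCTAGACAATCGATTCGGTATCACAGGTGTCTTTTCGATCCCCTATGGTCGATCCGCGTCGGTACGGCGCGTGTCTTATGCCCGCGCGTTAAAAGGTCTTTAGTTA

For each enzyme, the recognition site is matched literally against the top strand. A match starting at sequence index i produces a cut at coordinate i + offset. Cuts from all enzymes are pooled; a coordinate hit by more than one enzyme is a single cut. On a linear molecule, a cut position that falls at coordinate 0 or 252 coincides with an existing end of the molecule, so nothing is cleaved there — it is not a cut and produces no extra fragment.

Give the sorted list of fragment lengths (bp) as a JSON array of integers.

Per-enzyme occurrences:
  WciIII CGCG/1: at [71, 89, 200, 213, 228, 230] ⇒ [72, 90, 201, 214, 229, 231]
  MvoII TCGGTA/5: at [43, 160, 204] ⇒ [48, 165, 209]
  BxoV TCGAT/4: at [9, 23, 155, 180, 194] ⇒ [13, 27, 159, 184, 198]
  RvuVI TGTCT/2: at [38, 123, 132, 144, 173, 217] ⇒ [40, 125, 134, 146, 175, 219]
  LmaI AAAA/2: at [1, 2, 57, 77, 95, 137, 236] ⇒ [3, 4, 59, 79, 97, 139, 238]

Pooled cuts: [3, 4, 13, 27, 40, 48, 59, 72, 79, 90, 97, 125, 134, 139, 146, 159, 165, 175, 184, 198, 201, 209, 214, 219, 229, 231, 238]

Fragment lengths:
  [0,3): 3 bp
  [3,4): 1 bp
  [4,13): 9 bp
  [13,27): 14 bp
  [27,40): 13 bp
  [40,48): 8 bp
  [48,59): 11 bp
  [59,72): 13 bp
  [72,79): 7 bp
  [79,90): 11 bp
  [90,97): 7 bp
  [97,125): 28 bp
  [125,134): 9 bp
  [134,139): 5 bp
  [139,146): 7 bp
  [146,159): 13 bp
  [159,165): 6 bp
  [165,175): 10 bp
  [175,184): 9 bp
  [184,198): 14 bp
  [198,201): 3 bp
  [201,209): 8 bp
  [209,214): 5 bp
  [214,219): 5 bp
  [219,229): 10 bp
  [229,231): 2 bp
  [231,238): 7 bp
  [238,252): 14 bp

[1,2,3,3,5,5,5,6,7,7,7,7,8,8,9,9,9,10,10,11,11,13,13,13,14,14,14,28]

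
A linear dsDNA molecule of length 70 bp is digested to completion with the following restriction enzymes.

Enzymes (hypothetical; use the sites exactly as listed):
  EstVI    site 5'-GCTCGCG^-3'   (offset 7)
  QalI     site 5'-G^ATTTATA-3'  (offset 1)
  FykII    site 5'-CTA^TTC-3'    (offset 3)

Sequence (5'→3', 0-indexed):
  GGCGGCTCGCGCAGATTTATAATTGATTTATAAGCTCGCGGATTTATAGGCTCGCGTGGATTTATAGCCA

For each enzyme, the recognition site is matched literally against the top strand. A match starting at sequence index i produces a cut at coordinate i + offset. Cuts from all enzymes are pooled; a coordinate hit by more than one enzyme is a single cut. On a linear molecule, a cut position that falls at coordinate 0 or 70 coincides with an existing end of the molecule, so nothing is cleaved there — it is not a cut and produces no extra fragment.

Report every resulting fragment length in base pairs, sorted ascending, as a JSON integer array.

Scan for sites:
  EstVI (GCTCGCG, off=7): starts [4, 33, 49] → cuts [11, 40, 56]
  QalI (GATTTATA, off=1): starts [13, 24, 40, 58] → cuts [14, 25, 41, 59]
  FykII (CTATTC, off=3): no sites

All cut coordinates (distinct, sorted): [11, 14, 25, 40, 41, 56, 59]

Fragment lengths:
  [0,11): 11 bp
  [11,14): 3 bp
  [14,25): 11 bp
  [25,40): 15 bp
  [40,41): 1 bp
  [41,56): 15 bp
  [56,59): 3 bp
  [59,70): 11 bp

[1,3,3,11,11,11,15,15]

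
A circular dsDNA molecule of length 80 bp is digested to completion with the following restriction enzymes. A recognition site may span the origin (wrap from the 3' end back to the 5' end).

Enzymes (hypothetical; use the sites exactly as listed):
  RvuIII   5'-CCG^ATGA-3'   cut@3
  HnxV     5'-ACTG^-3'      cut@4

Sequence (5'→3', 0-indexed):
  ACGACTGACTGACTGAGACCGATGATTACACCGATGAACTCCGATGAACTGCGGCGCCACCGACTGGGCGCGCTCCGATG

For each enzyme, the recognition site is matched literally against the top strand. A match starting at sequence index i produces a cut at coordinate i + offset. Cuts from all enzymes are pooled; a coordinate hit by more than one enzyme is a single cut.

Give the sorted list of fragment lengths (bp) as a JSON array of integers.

[4,4,6,8,10,10,11,12,15]

Site scan:
  RvuIII CCGATGA/3: at [18, 30, 40, 74] ⇒ [21, 33, 43, 77]
  HnxV ACTG/4: at [3, 7, 11, 47, 62] ⇒ [7, 11, 15, 51, 66]

Pooled cuts: [7, 11, 15, 21, 33, 43, 51, 66, 77]

Fragment lengths:
  7→11: 4 bp
  11→15: 4 bp
  15→21: 6 bp
  21→33: 12 bp
  33→43: 10 bp
  43→51: 8 bp
  51→66: 15 bp
  66→77: 11 bp
  77→7 (wrap): 80-77+7 = 10 bp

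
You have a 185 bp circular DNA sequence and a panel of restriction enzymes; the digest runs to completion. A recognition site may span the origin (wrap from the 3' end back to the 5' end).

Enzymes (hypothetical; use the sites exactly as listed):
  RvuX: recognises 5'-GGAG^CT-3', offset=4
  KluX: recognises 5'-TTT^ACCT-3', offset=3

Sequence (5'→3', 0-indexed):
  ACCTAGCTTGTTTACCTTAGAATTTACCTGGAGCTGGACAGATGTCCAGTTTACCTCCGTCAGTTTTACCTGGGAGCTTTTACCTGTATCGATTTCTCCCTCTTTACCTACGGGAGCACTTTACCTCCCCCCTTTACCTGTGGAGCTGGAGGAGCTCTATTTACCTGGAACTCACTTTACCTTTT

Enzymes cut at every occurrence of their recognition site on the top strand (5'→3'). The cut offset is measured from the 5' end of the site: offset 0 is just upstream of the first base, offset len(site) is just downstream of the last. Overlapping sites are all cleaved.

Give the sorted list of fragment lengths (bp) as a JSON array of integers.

Scan for sites:
  RvuX GGAGCT/4: at [29, 72, 141, 150] ⇒ [33, 76, 145, 154]
  KluX TTTACCT/3: at [10, 22, 49, 64, 78, 102, 119, 132, 159, 175, 182] ⇒ [0, 13, 25, 52, 67, 81, 105, 122, 135, 162, 178]

Pooled cuts: [0, 13, 25, 33, 52, 67, 76, 81, 105, 122, 135, 145, 154, 162, 178]

Fragments:
  0→13: 13 bp
  13→25: 12 bp
  25→33: 8 bp
  33→52: 19 bp
  52→67: 15 bp
  67→76: 9 bp
  76→81: 5 bp
  81→105: 24 bp
  105→122: 17 bp
  122→135: 13 bp
  135→145: 10 bp
  145→154: 9 bp
  154→162: 8 bp
  162→178: 16 bp
  178→0 (wrap): 185-178+0 = 7 bp

[5,7,8,8,9,9,10,12,13,13,15,16,17,19,24]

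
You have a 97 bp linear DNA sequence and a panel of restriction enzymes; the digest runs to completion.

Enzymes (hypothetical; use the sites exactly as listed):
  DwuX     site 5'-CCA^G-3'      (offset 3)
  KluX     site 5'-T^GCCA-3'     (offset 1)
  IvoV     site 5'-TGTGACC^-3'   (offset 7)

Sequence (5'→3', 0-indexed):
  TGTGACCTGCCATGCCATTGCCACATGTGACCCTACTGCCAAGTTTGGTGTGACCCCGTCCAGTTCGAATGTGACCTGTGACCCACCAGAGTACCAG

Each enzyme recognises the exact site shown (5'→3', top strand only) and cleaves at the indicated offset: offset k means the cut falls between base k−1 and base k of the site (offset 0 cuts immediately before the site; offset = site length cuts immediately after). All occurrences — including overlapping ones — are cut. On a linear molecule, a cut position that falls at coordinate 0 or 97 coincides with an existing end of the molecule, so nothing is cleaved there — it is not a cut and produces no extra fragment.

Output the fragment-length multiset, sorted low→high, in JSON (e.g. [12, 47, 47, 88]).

Site scan:
  DwuX CCAG/3: at [59, 85, 93] ⇒ [62, 88, 96]
  KluX TGCCA/1: at [7, 12, 18, 36] ⇒ [8, 13, 19, 37]
  IvoV TGTGACC/7: at [0, 25, 48, 69, 76] ⇒ [7, 32, 55, 76, 83]

All cut coordinates (distinct, sorted): [7, 8, 13, 19, 32, 37, 55, 62, 76, 83, 88, 96]

Fragments:
  [0,7): 7 bp
  [7,8): 1 bp
  [8,13): 5 bp
  [13,19): 6 bp
  [19,32): 13 bp
  [32,37): 5 bp
  [37,55): 18 bp
  [55,62): 7 bp
  [62,76): 14 bp
  [76,83): 7 bp
  [83,88): 5 bp
  [88,96): 8 bp
  [96,97): 1 bp

[1,1,5,5,5,6,7,7,7,8,13,14,18]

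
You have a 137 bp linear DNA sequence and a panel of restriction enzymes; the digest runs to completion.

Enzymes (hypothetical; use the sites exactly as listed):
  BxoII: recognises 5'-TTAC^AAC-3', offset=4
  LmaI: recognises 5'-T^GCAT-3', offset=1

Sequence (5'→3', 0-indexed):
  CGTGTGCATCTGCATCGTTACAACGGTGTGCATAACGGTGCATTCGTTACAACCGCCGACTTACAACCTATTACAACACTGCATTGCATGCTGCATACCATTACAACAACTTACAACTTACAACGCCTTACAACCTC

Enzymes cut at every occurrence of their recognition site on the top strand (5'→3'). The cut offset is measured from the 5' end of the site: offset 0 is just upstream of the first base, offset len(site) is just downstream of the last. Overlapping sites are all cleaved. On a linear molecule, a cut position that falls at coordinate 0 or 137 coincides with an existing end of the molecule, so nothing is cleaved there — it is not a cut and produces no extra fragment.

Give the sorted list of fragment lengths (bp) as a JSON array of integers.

Scan for sites:
  BxoII TTACAAC/4: at [17, 46, 60, 70, 100, 110, 117, 127] ⇒ [21, 50, 64, 74, 104, 114, 121, 131]
  LmaI TGCAT/1: at [4, 10, 28, 38, 79, 84, 91] ⇒ [5, 11, 29, 39, 80, 85, 92]

All cut coordinates (distinct, sorted): [5, 11, 21, 29, 39, 50, 64, 74, 80, 85, 92, 104, 114, 121, 131]

Fragment lengths:
  [0,5): 5 bp
  [5,11): 6 bp
  [11,21): 10 bp
  [21,29): 8 bp
  [29,39): 10 bp
  [39,50): 11 bp
  [50,64): 14 bp
  [64,74): 10 bp
  [74,80): 6 bp
  [80,85): 5 bp
  [85,92): 7 bp
  [92,104): 12 bp
  [104,114): 10 bp
  [114,121): 7 bp
  [121,131): 10 bp
  [131,137): 6 bp

[5,5,6,6,6,7,7,8,10,10,10,10,10,11,12,14]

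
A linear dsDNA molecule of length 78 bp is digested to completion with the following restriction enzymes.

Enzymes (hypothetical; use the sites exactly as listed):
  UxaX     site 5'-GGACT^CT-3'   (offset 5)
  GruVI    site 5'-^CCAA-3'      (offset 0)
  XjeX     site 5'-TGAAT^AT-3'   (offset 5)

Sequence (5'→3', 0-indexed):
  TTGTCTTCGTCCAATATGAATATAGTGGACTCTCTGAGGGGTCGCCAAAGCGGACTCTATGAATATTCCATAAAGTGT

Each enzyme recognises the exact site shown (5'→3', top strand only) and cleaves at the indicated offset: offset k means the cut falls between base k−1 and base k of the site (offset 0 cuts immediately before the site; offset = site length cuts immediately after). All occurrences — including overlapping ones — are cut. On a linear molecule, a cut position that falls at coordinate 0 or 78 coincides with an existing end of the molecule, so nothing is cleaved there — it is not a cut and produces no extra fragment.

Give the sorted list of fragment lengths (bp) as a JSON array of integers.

[8,10,10,11,12,13,14]

Scan for sites:
  UxaX (GGACTCT, off=5): starts [26, 51] → cuts [31, 56]
  GruVI (CCAA, off=0): starts [10, 44] → cuts [10, 44]
  XjeX (TGAATAT, off=5): starts [16, 59] → cuts [21, 64]

All cut coordinates (distinct, sorted): [10, 21, 31, 44, 56, 64]

Fragment lengths:
  [0,10): 10 bp
  [10,21): 11 bp
  [21,31): 10 bp
  [31,44): 13 bp
  [44,56): 12 bp
  [56,64): 8 bp
  [64,78): 14 bp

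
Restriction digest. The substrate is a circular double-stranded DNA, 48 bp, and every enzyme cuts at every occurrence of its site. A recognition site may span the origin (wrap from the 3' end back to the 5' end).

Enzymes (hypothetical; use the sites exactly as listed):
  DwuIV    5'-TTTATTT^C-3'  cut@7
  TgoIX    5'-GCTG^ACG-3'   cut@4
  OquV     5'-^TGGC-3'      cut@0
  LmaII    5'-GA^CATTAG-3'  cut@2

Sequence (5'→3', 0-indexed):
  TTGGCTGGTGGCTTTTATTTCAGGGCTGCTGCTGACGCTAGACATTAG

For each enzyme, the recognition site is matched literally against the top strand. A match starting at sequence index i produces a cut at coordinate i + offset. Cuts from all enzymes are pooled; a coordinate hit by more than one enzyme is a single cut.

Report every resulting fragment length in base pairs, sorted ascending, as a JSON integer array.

[7,7,8,12,14]

Per-enzyme occurrences:
  DwuIV (TTTATTTC, off=7): starts [13] → cuts [20]
  TgoIX (GCTGACG, off=4): starts [30] → cuts [34]
  OquV (TGGC, off=0): starts [1, 8] → cuts [1, 8]
  LmaII (GACATTAG, off=2): starts [40] → cuts [42]

All cut coordinates (distinct, sorted): [1, 8, 20, 34, 42]

Fragments:
  1→8: 7 bp
  8→20: 12 bp
  20→34: 14 bp
  34→42: 8 bp
  42→1 (wrap): 48-42+1 = 7 bp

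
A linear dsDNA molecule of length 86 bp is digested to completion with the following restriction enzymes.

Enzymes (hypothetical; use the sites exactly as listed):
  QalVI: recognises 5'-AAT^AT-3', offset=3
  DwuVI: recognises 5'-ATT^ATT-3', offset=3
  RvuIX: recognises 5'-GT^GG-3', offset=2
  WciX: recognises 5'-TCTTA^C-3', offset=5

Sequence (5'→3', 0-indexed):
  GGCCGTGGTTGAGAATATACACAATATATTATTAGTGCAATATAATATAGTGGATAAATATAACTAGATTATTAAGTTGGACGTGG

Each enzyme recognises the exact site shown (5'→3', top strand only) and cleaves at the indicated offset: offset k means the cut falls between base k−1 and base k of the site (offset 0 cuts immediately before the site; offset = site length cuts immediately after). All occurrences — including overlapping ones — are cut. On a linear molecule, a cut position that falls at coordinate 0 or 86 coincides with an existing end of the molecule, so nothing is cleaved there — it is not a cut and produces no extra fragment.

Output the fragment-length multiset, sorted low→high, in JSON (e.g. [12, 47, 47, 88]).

[2,5,5,5,6,8,9,10,11,11,14]

Site scan:
  QalVI (AATAT, off=3): starts [13, 22, 38, 43, 56] → cuts [16, 25, 41, 46, 59]
  DwuVI (ATTATT, off=3): starts [27, 67] → cuts [30, 70]
  RvuIX (GTGG, off=2): starts [4, 49, 82] → cuts [6, 51, 84]
  WciX (TCTTAC, off=5): no sites

Pooled cuts: [6, 16, 25, 30, 41, 46, 51, 59, 70, 84]

Fragment lengths:
  [0,6): 6 bp
  [6,16): 10 bp
  [16,25): 9 bp
  [25,30): 5 bp
  [30,41): 11 bp
  [41,46): 5 bp
  [46,51): 5 bp
  [51,59): 8 bp
  [59,70): 11 bp
  [70,84): 14 bp
  [84,86): 2 bp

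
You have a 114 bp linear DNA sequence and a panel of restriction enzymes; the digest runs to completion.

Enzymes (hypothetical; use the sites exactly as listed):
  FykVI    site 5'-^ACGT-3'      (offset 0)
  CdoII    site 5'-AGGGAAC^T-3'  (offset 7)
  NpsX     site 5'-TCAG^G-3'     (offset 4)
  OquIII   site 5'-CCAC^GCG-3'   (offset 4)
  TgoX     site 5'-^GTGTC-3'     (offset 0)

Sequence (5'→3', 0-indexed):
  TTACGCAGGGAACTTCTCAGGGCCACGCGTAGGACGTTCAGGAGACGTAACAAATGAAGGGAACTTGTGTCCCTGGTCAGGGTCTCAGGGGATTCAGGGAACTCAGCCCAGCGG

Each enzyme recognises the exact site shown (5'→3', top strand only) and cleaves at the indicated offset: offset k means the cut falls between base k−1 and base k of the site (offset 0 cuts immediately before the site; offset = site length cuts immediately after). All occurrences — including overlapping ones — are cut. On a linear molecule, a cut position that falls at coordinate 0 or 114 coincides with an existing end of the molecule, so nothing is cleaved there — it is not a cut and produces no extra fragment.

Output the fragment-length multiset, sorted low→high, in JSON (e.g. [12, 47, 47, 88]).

Site scan:
  FykVI (ACGT, off=0): starts [33, 44] → cuts [33, 44]
  CdoII (AGGGAACT, off=7): starts [6, 57, 95] → cuts [13, 64, 102]
  NpsX (TCAGG, off=4): starts [16, 37, 76, 84, 93] → cuts [20, 41, 80, 88, 97]
  OquIII (CCACGCG, off=4): starts [22] → cuts [26]
  TgoX (GTGTC, off=0): starts [66] → cuts [66]

Pooled cuts: [13, 20, 26, 33, 41, 44, 64, 66, 80, 88, 97, 102]

Fragment lengths:
  [0,13): 13 bp
  [13,20): 7 bp
  [20,26): 6 bp
  [26,33): 7 bp
  [33,41): 8 bp
  [41,44): 3 bp
  [44,64): 20 bp
  [64,66): 2 bp
  [66,80): 14 bp
  [80,88): 8 bp
  [88,97): 9 bp
  [97,102): 5 bp
  [102,114): 12 bp

[2,3,5,6,7,7,8,8,9,12,13,14,20]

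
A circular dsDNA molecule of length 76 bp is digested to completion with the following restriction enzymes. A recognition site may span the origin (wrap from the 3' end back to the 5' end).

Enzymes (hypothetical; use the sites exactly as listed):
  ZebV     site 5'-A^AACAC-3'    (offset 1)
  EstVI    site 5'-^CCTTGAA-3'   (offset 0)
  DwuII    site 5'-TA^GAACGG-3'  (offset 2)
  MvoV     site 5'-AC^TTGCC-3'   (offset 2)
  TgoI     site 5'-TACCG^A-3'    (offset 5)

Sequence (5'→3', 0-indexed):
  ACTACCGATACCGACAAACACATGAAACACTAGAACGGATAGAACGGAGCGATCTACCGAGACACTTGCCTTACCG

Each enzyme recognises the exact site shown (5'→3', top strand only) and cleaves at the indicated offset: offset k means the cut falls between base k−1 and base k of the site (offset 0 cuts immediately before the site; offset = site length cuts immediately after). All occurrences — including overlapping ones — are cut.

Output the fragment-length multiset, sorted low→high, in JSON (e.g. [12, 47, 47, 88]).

Scan for sites:
  ZebV (AAACAC, off=1): starts [15, 24] → cuts [16, 25]
  EstVI (CCTTGAA, off=0): no sites
  DwuII (TAGAACGG, off=2): starts [30, 39] → cuts [32, 41]
  MvoV (ACTTGCC, off=2): starts [63] → cuts [65]
  TgoI (TACCGA, off=5): starts [2, 8, 54, 71] → cuts [0, 7, 13, 59]

All cut coordinates (distinct, sorted): [0, 7, 13, 16, 25, 32, 41, 59, 65]

Fragment lengths:
  0→7: 7 bp
  7→13: 6 bp
  13→16: 3 bp
  16→25: 9 bp
  25→32: 7 bp
  32→41: 9 bp
  41→59: 18 bp
  59→65: 6 bp
  65→0 (wrap): 76-65+0 = 11 bp

[3,6,6,7,7,9,9,11,18]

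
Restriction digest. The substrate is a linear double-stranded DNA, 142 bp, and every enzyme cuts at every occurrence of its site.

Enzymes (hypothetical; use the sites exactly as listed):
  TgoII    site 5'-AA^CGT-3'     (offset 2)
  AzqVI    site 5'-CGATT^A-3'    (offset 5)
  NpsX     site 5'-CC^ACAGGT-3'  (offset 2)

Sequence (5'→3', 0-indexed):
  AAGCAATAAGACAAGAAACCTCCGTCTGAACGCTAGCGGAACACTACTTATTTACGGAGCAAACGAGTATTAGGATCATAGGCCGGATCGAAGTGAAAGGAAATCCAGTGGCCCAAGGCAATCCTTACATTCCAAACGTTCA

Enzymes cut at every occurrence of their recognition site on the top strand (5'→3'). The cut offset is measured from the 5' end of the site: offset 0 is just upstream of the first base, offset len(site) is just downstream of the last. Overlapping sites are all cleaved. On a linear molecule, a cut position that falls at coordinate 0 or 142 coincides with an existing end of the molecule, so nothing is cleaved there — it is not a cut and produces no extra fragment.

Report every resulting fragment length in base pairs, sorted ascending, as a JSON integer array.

[6,136]

Per-enzyme occurrences:
  TgoII (AACGT, off=2): starts [134] → cuts [136]
  AzqVI (CGATTA, off=5): no sites
  NpsX (CCACAGGT, off=2): no sites

All cut coordinates (distinct, sorted): [136]

Fragment lengths:
  [0,136): 136 bp
  [136,142): 6 bp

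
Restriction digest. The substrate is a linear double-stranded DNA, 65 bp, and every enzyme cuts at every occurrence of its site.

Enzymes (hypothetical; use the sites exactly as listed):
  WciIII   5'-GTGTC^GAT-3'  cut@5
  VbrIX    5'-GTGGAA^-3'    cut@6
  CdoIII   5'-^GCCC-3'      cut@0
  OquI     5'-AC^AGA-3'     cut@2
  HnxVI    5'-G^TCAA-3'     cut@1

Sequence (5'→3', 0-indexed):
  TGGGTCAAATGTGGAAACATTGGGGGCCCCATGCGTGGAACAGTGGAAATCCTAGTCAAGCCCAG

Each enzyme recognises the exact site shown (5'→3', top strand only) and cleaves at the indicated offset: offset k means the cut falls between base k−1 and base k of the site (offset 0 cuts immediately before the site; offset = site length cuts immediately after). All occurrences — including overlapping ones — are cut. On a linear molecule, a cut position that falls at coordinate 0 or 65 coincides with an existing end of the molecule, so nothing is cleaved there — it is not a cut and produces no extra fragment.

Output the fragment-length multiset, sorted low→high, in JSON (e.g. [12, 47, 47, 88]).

[4,4,6,7,8,9,12,15]

Scan for sites:
  WciIII (GTGTCGAT, off=5): no sites
  VbrIX (GTGGAA, off=6): starts [10, 34, 42] → cuts [16, 40, 48]
  CdoIII (GCCC, off=0): starts [25, 59] → cuts [25, 59]
  OquI (ACAGA, off=2): no sites
  HnxVI (GTCAA, off=1): starts [3, 54] → cuts [4, 55]

All cut coordinates (distinct, sorted): [4, 16, 25, 40, 48, 55, 59]

Fragments:
  [0,4): 4 bp
  [4,16): 12 bp
  [16,25): 9 bp
  [25,40): 15 bp
  [40,48): 8 bp
  [48,55): 7 bp
  [55,59): 4 bp
  [59,65): 6 bp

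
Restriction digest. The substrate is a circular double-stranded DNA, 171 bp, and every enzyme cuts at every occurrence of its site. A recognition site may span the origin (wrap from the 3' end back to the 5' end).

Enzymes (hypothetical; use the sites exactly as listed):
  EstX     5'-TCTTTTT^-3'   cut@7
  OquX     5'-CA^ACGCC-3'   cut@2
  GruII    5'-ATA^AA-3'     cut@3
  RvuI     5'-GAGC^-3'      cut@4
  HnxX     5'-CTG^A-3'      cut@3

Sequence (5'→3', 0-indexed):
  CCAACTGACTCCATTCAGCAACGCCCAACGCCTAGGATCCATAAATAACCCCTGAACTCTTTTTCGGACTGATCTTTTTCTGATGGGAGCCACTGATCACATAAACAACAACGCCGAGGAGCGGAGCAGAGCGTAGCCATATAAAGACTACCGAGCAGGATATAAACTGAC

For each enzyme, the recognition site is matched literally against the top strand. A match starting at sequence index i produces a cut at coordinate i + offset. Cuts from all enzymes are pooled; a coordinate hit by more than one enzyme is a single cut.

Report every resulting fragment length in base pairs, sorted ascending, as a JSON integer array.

Site scan:
  EstX TCTTTTT/7: at [57, 72] ⇒ [64, 79]
  OquX CAACGCC/2: at [18, 25, 108] ⇒ [20, 27, 110]
  GruII ATAAA/3: at [40, 100, 140, 161] ⇒ [43, 103, 143, 164]
  RvuI GAGC/4: at [86, 118, 123, 128, 152] ⇒ [90, 122, 127, 132, 156]
  HnxX CTGA/3: at [4, 51, 68, 79, 92, 166] ⇒ [7, 54, 71, 82, 95, 169]

Pooled cuts: [7, 20, 27, 43, 54, 64, 71, 79, 82, 90, 95, 103, 110, 122, 127, 132, 143, 156, 164, 169]

Fragments:
  7→20: 13 bp
  20→27: 7 bp
  27→43: 16 bp
  43→54: 11 bp
  54→64: 10 bp
  64→71: 7 bp
  71→79: 8 bp
  79→82: 3 bp
  82→90: 8 bp
  90→95: 5 bp
  95→103: 8 bp
  103→110: 7 bp
  110→122: 12 bp
  122→127: 5 bp
  127→132: 5 bp
  132→143: 11 bp
  143→156: 13 bp
  156→164: 8 bp
  164→169: 5 bp
  169→7 (wrap): 171-169+7 = 9 bp

[3,5,5,5,5,7,7,7,8,8,8,8,9,10,11,11,12,13,13,16]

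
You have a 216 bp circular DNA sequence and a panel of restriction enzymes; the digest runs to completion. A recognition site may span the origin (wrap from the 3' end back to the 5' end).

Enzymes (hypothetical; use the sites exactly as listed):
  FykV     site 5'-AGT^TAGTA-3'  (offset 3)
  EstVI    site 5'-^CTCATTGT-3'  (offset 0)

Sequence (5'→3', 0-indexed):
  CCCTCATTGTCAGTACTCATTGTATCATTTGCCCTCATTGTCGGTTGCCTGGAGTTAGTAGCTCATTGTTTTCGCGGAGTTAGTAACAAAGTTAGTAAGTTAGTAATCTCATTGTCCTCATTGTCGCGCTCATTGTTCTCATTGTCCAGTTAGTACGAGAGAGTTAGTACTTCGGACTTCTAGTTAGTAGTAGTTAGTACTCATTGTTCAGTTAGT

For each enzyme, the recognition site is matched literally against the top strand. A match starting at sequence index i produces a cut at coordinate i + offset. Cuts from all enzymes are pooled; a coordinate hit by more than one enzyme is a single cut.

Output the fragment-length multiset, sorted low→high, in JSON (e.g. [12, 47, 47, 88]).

Per-enzyme occurrences:
  FykV AGTTAGTA/3: at [52, 77, 89, 97, 147, 161, 181, 191] ⇒ [55, 80, 92, 100, 150, 164, 184, 194]
  EstVI CTCATTGT/0: at [2, 15, 33, 61, 107, 116, 128, 137, 199] ⇒ [2, 15, 33, 61, 107, 116, 128, 137, 199]

All cut coordinates (distinct, sorted): [2, 15, 33, 55, 61, 80, 92, 100, 107, 116, 128, 137, 150, 164, 184, 194, 199]

Fragments:
  2→15: 13 bp
  15→33: 18 bp
  33→55: 22 bp
  55→61: 6 bp
  61→80: 19 bp
  80→92: 12 bp
  92→100: 8 bp
  100→107: 7 bp
  107→116: 9 bp
  116→128: 12 bp
  128→137: 9 bp
  137→150: 13 bp
  150→164: 14 bp
  164→184: 20 bp
  184→194: 10 bp
  194→199: 5 bp
  199→2 (wrap): 216-199+2 = 19 bp

[5,6,7,8,9,9,10,12,12,13,13,14,18,19,19,20,22]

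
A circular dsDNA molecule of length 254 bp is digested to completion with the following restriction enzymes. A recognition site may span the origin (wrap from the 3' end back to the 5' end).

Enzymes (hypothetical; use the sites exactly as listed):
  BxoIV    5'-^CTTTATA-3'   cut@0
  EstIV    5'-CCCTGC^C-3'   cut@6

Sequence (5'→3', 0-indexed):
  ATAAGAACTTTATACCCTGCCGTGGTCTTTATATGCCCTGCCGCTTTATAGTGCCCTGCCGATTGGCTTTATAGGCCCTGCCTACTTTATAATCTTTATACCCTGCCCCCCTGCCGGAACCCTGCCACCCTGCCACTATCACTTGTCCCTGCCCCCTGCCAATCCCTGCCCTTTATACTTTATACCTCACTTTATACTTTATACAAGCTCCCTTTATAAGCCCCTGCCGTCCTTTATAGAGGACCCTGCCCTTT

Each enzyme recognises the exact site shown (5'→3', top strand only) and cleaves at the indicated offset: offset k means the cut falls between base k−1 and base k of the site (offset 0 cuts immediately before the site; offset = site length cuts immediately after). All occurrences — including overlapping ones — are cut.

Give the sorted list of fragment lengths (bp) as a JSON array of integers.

Site scan:
  BxoIV (CTTTATA, off=0): starts [7, 26, 43, 66, 84, 93, 170, 177, 189, 196, 211, 231, 250] → cuts [7, 26, 43, 66, 84, 93, 170, 177, 189, 196, 211, 231, 250]
  EstIV (CCCTGCC, off=6): starts [14, 35, 53, 75, 100, 108, 119, 127, 146, 153, 163, 221, 243] → cuts [20, 41, 59, 81, 106, 114, 125, 133, 152, 159, 169, 227, 249]

All cut coordinates (distinct, sorted): [7, 20, 26, 41, 43, 59, 66, 81, 84, 93, 106, 114, 125, 133, 152, 159, 169, 170, 177, 189, 196, 211, 227, 231, 249, 250]

Fragments:
  7→20: 13 bp
  20→26: 6 bp
  26→41: 15 bp
  41→43: 2 bp
  43→59: 16 bp
  59→66: 7 bp
  66→81: 15 bp
  81→84: 3 bp
  84→93: 9 bp
  93→106: 13 bp
  106→114: 8 bp
  114→125: 11 bp
  125→133: 8 bp
  133→152: 19 bp
  152→159: 7 bp
  159→169: 10 bp
  169→170: 1 bp
  170→177: 7 bp
  177→189: 12 bp
  189→196: 7 bp
  196→211: 15 bp
  211→227: 16 bp
  227→231: 4 bp
  231→249: 18 bp
  249→250: 1 bp
  250→7 (wrap): 254-250+7 = 11 bp

[1,1,2,3,4,6,7,7,7,7,8,8,9,10,11,11,12,13,13,15,15,15,16,16,18,19]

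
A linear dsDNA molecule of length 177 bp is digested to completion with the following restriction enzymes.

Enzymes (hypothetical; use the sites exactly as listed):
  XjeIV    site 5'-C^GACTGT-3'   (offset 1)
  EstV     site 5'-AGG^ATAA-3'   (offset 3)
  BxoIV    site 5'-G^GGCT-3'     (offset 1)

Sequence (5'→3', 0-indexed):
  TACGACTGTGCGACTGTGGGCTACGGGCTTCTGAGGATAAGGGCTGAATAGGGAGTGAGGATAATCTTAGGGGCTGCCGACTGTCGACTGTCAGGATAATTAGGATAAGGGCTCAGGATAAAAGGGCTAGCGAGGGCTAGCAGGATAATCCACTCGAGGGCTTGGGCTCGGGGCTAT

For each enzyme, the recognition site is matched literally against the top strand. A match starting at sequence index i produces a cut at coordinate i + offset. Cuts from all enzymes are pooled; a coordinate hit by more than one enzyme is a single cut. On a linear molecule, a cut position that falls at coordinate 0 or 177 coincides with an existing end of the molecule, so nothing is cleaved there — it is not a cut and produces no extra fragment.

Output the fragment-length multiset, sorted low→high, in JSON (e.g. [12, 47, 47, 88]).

Per-enzyme occurrences:
  XjeIV CGACTGT/1: at [2, 10, 77, 84] ⇒ [3, 11, 78, 85]
  EstV AGGATAA/3: at [33, 57, 92, 101, 114, 141] ⇒ [36, 60, 95, 104, 117, 144]
  BxoIV GGGCT/1: at [17, 24, 40, 70, 108, 123, 133, 157, 163, 170] ⇒ [18, 25, 41, 71, 109, 124, 134, 158, 164, 171]

All cut coordinates (distinct, sorted): [3, 11, 18, 25, 36, 41, 60, 71, 78, 85, 95, 104, 109, 117, 124, 134, 144, 158, 164, 171]

Fragments:
  [0,3): 3 bp
  [3,11): 8 bp
  [11,18): 7 bp
  [18,25): 7 bp
  [25,36): 11 bp
  [36,41): 5 bp
  [41,60): 19 bp
  [60,71): 11 bp
  [71,78): 7 bp
  [78,85): 7 bp
  [85,95): 10 bp
  [95,104): 9 bp
  [104,109): 5 bp
  [109,117): 8 bp
  [117,124): 7 bp
  [124,134): 10 bp
  [134,144): 10 bp
  [144,158): 14 bp
  [158,164): 6 bp
  [164,171): 7 bp
  [171,177): 6 bp

[3,5,5,6,6,7,7,7,7,7,7,8,8,9,10,10,10,11,11,14,19]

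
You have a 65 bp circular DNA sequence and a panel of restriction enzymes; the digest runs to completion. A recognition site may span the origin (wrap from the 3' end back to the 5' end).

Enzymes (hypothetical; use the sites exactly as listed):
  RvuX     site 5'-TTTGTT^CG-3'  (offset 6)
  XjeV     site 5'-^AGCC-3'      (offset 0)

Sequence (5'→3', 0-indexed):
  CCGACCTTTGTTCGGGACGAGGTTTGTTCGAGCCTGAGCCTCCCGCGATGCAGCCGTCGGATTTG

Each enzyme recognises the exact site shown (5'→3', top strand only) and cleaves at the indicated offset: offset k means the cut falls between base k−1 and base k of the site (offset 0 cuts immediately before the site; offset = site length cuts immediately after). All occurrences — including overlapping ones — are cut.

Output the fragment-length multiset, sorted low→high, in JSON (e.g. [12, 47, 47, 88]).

[2,6,15,16,26]

Per-enzyme occurrences:
  RvuX TTTGTTCG/6: at [6, 22] ⇒ [12, 28]
  XjeV AGCC/0: at [30, 36, 51] ⇒ [30, 36, 51]

All cut coordinates (distinct, sorted): [12, 28, 30, 36, 51]

Fragment lengths:
  12→28: 16 bp
  28→30: 2 bp
  30→36: 6 bp
  36→51: 15 bp
  51→12 (wrap): 65-51+12 = 26 bp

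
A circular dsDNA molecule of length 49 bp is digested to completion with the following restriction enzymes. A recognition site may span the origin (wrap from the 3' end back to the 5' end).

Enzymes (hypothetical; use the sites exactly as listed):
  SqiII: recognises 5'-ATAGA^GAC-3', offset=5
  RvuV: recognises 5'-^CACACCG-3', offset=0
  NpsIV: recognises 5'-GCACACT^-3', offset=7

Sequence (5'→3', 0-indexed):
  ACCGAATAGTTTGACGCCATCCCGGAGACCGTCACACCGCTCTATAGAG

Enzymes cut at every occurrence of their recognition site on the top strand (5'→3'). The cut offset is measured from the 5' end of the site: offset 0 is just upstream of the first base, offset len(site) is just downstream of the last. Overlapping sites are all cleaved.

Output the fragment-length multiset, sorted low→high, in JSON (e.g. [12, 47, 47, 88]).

Scan for sites:
  SqiII ATAGAGAC/5: at [43] ⇒ [48]
  RvuV CACACCG/0: at [32] ⇒ [32]
  NpsIV (GCACACT, off=7): no sites

All cut coordinates (distinct, sorted): [32, 48]

Fragments:
  32→48: 16 bp
  48→32 (wrap): 49-48+32 = 33 bp

[16,33]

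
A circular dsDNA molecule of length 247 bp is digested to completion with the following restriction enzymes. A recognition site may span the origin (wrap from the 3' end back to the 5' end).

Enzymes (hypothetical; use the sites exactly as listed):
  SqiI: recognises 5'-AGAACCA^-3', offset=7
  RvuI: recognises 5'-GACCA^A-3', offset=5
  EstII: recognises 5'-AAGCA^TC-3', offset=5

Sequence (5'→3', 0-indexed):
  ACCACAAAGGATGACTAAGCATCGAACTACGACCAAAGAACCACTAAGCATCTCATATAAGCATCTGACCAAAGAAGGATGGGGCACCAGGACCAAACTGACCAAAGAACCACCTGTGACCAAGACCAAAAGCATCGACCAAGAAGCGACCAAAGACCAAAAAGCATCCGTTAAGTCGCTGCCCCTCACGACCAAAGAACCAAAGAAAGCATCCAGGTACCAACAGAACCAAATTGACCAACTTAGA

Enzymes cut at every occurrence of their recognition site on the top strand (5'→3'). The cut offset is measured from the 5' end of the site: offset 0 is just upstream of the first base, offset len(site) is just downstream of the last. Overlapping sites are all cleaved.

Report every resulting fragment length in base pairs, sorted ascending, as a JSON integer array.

[6,6,7,7,7,7,8,8,8,8,9,9,9,10,11,11,13,14,17,20,24,28]

Per-enzyme occurrences:
  SqiI AGAACCA/7: at [36, 105, 195, 224, 244] ⇒ [4, 43, 112, 202, 231]
  RvuI GACCAA/5: at [30, 66, 90, 99, 117, 123, 136, 147, 154, 189, 235] ⇒ [35, 71, 95, 104, 122, 128, 141, 152, 159, 194, 240]
  EstII AAGCATC/5: at [16, 45, 58, 129, 161, 206] ⇒ [21, 50, 63, 134, 166, 211]

All cut coordinates (distinct, sorted): [4, 21, 35, 43, 50, 63, 71, 95, 104, 112, 122, 128, 134, 141, 152, 159, 166, 194, 202, 211, 231, 240]

Fragment lengths:
  4→21: 17 bp
  21→35: 14 bp
  35→43: 8 bp
  43→50: 7 bp
  50→63: 13 bp
  63→71: 8 bp
  71→95: 24 bp
  95→104: 9 bp
  104→112: 8 bp
  112→122: 10 bp
  122→128: 6 bp
  128→134: 6 bp
  134→141: 7 bp
  141→152: 11 bp
  152→159: 7 bp
  159→166: 7 bp
  166→194: 28 bp
  194→202: 8 bp
  202→211: 9 bp
  211→231: 20 bp
  231→240: 9 bp
  240→4 (wrap): 247-240+4 = 11 bp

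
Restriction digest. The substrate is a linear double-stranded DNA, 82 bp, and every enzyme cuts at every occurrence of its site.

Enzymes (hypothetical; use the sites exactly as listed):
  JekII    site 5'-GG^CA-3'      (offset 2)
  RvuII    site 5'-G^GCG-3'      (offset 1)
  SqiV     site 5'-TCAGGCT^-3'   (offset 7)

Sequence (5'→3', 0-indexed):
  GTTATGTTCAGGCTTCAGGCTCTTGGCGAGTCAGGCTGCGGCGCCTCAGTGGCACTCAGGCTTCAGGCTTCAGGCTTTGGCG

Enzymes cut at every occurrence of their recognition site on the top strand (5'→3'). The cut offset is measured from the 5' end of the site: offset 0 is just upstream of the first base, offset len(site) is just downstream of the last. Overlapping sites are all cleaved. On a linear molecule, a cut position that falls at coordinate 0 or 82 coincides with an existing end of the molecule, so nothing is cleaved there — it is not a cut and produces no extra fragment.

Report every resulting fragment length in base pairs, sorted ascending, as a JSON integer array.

Scan for sites:
  JekII GGCA/2: at [50] ⇒ [52]
  RvuII GGCG/1: at [24, 39, 78] ⇒ [25, 40, 79]
  SqiV TCAGGCT/7: at [7, 14, 30, 55, 62, 69] ⇒ [14, 21, 37, 62, 69, 76]

Pooled cuts: [14, 21, 25, 37, 40, 52, 62, 69, 76, 79]

Fragments:
  [0,14): 14 bp
  [14,21): 7 bp
  [21,25): 4 bp
  [25,37): 12 bp
  [37,40): 3 bp
  [40,52): 12 bp
  [52,62): 10 bp
  [62,69): 7 bp
  [69,76): 7 bp
  [76,79): 3 bp
  [79,82): 3 bp

[3,3,3,4,7,7,7,10,12,12,14]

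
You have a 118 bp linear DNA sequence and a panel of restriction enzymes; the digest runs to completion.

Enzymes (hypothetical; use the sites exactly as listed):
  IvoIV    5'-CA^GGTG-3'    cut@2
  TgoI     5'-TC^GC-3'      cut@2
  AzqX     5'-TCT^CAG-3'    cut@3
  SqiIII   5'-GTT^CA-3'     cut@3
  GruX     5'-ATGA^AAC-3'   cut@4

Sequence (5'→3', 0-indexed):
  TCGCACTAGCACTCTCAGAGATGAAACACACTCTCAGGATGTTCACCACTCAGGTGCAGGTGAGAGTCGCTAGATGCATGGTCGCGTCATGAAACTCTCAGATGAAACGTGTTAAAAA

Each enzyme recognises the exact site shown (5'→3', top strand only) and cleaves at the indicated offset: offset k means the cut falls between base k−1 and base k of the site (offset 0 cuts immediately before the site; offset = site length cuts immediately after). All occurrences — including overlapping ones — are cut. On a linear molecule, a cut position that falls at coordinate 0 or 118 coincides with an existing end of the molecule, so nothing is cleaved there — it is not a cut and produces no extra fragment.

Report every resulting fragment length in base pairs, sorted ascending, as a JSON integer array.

[2,6,6,7,9,9,9,9,10,10,13,13,15]

Per-enzyme occurrences:
  IvoIV CAGGTG/2: at [50, 56] ⇒ [52, 58]
  TgoI TCGC/2: at [0, 66, 81] ⇒ [2, 68, 83]
  AzqX TCTCAG/3: at [12, 31, 95] ⇒ [15, 34, 98]
  SqiIII GTTCA/3: at [40] ⇒ [43]
  GruX ATGAAAC/4: at [20, 88, 101] ⇒ [24, 92, 105]

Pooled cuts: [2, 15, 24, 34, 43, 52, 58, 68, 83, 92, 98, 105]

Fragments:
  [0,2): 2 bp
  [2,15): 13 bp
  [15,24): 9 bp
  [24,34): 10 bp
  [34,43): 9 bp
  [43,52): 9 bp
  [52,58): 6 bp
  [58,68): 10 bp
  [68,83): 15 bp
  [83,92): 9 bp
  [92,98): 6 bp
  [98,105): 7 bp
  [105,118): 13 bp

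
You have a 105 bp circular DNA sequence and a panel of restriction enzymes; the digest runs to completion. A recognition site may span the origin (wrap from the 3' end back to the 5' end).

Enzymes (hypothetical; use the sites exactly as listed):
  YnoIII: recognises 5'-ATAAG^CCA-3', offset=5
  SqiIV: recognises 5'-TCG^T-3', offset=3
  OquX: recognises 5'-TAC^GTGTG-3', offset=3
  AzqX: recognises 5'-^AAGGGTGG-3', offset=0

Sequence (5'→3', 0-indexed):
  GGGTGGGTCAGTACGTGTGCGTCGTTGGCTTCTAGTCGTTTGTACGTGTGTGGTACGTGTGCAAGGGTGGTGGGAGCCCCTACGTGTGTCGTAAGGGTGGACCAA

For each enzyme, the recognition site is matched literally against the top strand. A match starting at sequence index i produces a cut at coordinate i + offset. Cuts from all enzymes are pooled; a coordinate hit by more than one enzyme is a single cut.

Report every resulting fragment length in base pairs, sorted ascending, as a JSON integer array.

[1,6,7,8,10,11,11,14,16,21]

Site scan:
  YnoIII (ATAAGCCA, off=5): no sites
  SqiIV TCGT/3: at [21, 35, 88] ⇒ [24, 38, 91]
  OquX TACGTGTG/3: at [11, 42, 53, 80] ⇒ [14, 45, 56, 83]
  AzqX AAGGGTGG/0: at [62, 92, 103] ⇒ [62, 92, 103]

Pooled cuts: [14, 24, 38, 45, 56, 62, 83, 91, 92, 103]

Fragments:
  14→24: 10 bp
  24→38: 14 bp
  38→45: 7 bp
  45→56: 11 bp
  56→62: 6 bp
  62→83: 21 bp
  83→91: 8 bp
  91→92: 1 bp
  92→103: 11 bp
  103→14 (wrap): 105-103+14 = 16 bp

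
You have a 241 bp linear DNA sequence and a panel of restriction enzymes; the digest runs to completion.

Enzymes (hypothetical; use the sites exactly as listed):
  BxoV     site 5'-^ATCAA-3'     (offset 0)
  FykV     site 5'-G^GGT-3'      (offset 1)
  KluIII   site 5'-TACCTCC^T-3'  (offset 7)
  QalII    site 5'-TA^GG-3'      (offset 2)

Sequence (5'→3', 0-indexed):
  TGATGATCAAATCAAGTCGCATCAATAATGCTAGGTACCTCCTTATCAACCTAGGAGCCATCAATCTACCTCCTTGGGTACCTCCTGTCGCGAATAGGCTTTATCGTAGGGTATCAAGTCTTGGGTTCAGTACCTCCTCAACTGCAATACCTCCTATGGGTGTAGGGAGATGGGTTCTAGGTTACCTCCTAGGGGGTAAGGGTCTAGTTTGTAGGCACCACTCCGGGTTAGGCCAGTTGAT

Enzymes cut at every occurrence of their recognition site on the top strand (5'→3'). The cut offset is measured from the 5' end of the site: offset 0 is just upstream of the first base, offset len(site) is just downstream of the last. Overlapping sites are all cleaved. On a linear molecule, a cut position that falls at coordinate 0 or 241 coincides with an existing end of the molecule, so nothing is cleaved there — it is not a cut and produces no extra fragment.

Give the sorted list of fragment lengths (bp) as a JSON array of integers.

Per-enzyme occurrences:
  BxoV ATCAA/0: at [5, 10, 20, 44, 59, 112] ⇒ [5, 10, 20, 44, 59, 112]
  FykV GGGT/1: at [75, 108, 122, 157, 171, 193, 199, 224] ⇒ [76, 109, 123, 158, 172, 194, 200, 225]
  KluIII TACCTCCT/7: at [35, 66, 78, 130, 147, 182] ⇒ [42, 73, 85, 137, 154, 189]
  QalII TAGG/2: at [31, 51, 94, 106, 162, 177, 189, 211, 228] ⇒ [33, 53, 96, 108, 164, 179, 191, 213, 230]

All cut coordinates (distinct, sorted): [5, 10, 20, 33, 42, 44, 53, 59, 73, 76, 85, 96, 108, 109, 112, 123, 137, 154, 158, 164, 172, 179, 189, 191, 194, 200, 213, 225, 230]

Fragments:
  [0,5): 5 bp
  [5,10): 5 bp
  [10,20): 10 bp
  [20,33): 13 bp
  [33,42): 9 bp
  [42,44): 2 bp
  [44,53): 9 bp
  [53,59): 6 bp
  [59,73): 14 bp
  [73,76): 3 bp
  [76,85): 9 bp
  [85,96): 11 bp
  [96,108): 12 bp
  [108,109): 1 bp
  [109,112): 3 bp
  [112,123): 11 bp
  [123,137): 14 bp
  [137,154): 17 bp
  [154,158): 4 bp
  [158,164): 6 bp
  [164,172): 8 bp
  [172,179): 7 bp
  [179,189): 10 bp
  [189,191): 2 bp
  [191,194): 3 bp
  [194,200): 6 bp
  [200,213): 13 bp
  [213,225): 12 bp
  [225,230): 5 bp
  [230,241): 11 bp

[1,2,2,3,3,3,4,5,5,5,6,6,6,7,8,9,9,9,10,10,11,11,11,12,12,13,13,14,14,17]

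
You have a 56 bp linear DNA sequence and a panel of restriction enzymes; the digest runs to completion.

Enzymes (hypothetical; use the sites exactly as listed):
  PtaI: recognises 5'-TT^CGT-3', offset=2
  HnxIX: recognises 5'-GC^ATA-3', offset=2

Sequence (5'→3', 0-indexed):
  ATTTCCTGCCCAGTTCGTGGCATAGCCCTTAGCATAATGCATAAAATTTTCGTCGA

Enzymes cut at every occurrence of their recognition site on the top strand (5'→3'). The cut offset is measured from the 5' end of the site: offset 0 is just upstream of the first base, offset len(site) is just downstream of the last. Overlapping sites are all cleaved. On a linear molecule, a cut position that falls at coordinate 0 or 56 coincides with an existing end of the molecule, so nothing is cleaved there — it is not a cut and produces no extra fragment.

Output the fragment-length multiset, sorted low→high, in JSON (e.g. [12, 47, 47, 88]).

Per-enzyme occurrences:
  PtaI TTCGT/2: at [13, 48] ⇒ [15, 50]
  HnxIX GCATA/2: at [19, 31, 38] ⇒ [21, 33, 40]

Pooled cuts: [15, 21, 33, 40, 50]

Fragment lengths:
  [0,15): 15 bp
  [15,21): 6 bp
  [21,33): 12 bp
  [33,40): 7 bp
  [40,50): 10 bp
  [50,56): 6 bp

[6,6,7,10,12,15]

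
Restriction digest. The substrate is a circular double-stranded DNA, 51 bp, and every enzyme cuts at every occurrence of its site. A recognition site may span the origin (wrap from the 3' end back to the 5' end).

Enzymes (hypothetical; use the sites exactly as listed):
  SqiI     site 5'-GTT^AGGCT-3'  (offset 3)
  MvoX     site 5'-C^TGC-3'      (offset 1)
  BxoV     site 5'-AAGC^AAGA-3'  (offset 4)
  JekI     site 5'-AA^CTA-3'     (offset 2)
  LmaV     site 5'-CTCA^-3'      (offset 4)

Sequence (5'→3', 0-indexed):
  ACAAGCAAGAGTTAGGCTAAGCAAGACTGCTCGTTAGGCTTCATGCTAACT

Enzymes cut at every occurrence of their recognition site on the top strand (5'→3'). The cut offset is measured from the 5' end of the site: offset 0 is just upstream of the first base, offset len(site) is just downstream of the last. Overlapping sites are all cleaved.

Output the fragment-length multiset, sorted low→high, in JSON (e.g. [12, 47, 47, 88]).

Site scan:
  SqiI (GTTAGGCT, off=3): starts [10, 32] → cuts [13, 35]
  MvoX (CTGC, off=1): starts [26] → cuts [27]
  BxoV (AAGCAAGA, off=4): starts [2, 18] → cuts [6, 22]
  JekI (AACTA, off=2): starts [47] → cuts [49]
  LmaV (CTCA, off=4): no sites

All cut coordinates (distinct, sorted): [6, 13, 22, 27, 35, 49]

Fragments:
  6→13: 7 bp
  13→22: 9 bp
  22→27: 5 bp
  27→35: 8 bp
  35→49: 14 bp
  49→6 (wrap): 51-49+6 = 8 bp

[5,7,8,8,9,14]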